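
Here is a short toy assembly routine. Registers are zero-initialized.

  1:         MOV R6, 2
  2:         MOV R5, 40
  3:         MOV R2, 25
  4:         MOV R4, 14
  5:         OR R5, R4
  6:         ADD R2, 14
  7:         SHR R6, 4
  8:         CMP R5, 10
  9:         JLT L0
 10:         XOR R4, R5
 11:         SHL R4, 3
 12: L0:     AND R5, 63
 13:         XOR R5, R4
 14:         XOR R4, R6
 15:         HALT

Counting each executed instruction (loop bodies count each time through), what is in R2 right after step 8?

after MOV R6, 2: R6=2
after MOV R5, 40: R5=40
after MOV R2, 25: R2=25
after MOV R4, 14: R4=14
after OR R5, R4: R5=40|14=46
after ADD R2, 14: R2=25+14=39
after SHR R6, 4: R6=2>>4=0
CMP R5, 10  (cmp 46,10)
After step 8: R2 = 39.

39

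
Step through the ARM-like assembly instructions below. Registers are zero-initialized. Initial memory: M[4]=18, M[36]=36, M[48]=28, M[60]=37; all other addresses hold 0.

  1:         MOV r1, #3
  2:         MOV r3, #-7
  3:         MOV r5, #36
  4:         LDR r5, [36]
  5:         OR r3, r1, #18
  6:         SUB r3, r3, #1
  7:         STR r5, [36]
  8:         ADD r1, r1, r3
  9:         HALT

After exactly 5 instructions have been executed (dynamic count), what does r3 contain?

MOV r1, #3 → r1=3
MOV r3, #-7 → r3=-7
MOV r5, #36 → r5=36
LDR r5, [36] → r5=M[36]=36
OR r3, r1, #18 → r3=3|18=19
After step 5: r3 = 19.

19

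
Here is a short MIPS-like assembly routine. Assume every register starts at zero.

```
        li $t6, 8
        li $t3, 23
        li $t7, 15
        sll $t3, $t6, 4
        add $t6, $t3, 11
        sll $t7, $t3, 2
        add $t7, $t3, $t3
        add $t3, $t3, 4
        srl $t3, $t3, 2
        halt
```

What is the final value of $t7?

256

after li $t6, 8: $t6=8
after li $t3, 23: $t3=23
after li $t7, 15: $t7=15
after sll $t3, $t6, 4: $t3=8<<4=128
after add $t6, $t3, 11: $t6=128+11=139
after sll $t7, $t3, 2: $t7=128<<2=512
after add $t7, $t3, $t3: $t7=128+128=256
after add $t3, $t3, 4: $t3=128+4=132
after srl $t3, $t3, 2: $t3=132>>2=33
halt.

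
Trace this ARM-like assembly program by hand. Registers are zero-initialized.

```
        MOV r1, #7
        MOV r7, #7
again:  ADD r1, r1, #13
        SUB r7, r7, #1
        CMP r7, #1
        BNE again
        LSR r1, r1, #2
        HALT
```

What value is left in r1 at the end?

21

r1=7
r7=7
r1=7+13=20
r7=7-1=6
CMP r7, #1  (cmp 6,1)
BNE again: taken
r1=20+13=33
r7=6-1=5
CMP r7, #1  (cmp 5,1)
BNE again: taken
r1=33+13=46
r7=5-1=4
CMP r7, #1  (cmp 4,1)
BNE again: taken
r1=46+13=59
r7=4-1=3
CMP r7, #1  (cmp 3,1)
BNE again: taken
r1=59+13=72
r7=3-1=2
CMP r7, #1  (cmp 2,1)
BNE again: taken
r1=72+13=85
r7=2-1=1
CMP r7, #1  (cmp 1,1)
BNE again: not taken
r1=85>>2=21
halt.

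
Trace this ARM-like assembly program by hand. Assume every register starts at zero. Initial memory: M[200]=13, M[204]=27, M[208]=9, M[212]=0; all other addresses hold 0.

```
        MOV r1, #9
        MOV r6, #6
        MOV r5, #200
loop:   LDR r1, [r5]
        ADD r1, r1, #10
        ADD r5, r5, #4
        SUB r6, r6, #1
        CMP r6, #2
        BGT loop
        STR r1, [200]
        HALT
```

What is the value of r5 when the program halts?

after MOV r1, #9: r1=9
after MOV r6, #6: r6=6
after MOV r5, #200: r5=200
after LDR r1, [r5]: r1=M[200]=13
after ADD r1, r1, #10: r1=13+10=23
after ADD r5, r5, #4: r5=200+4=204
after SUB r6, r6, #1: r6=6-1=5
CMP r6, #2  (cmp 5,2)
BGT loop: taken
after LDR r1, [r5]: r1=M[204]=27
after ADD r1, r1, #10: r1=27+10=37
after ADD r5, r5, #4: r5=204+4=208
after SUB r6, r6, #1: r6=5-1=4
CMP r6, #2  (cmp 4,2)
BGT loop: taken
after LDR r1, [r5]: r1=M[208]=9
after ADD r1, r1, #10: r1=9+10=19
after ADD r5, r5, #4: r5=208+4=212
after SUB r6, r6, #1: r6=4-1=3
CMP r6, #2  (cmp 3,2)
BGT loop: taken
after LDR r1, [r5]: r1=M[212]=0
after ADD r1, r1, #10: r1=0+10=10
after ADD r5, r5, #4: r5=212+4=216
after SUB r6, r6, #1: r6=3-1=2
CMP r6, #2  (cmp 2,2)
BGT loop: not taken
STR r1, [200] → M[200]=10
halt.

216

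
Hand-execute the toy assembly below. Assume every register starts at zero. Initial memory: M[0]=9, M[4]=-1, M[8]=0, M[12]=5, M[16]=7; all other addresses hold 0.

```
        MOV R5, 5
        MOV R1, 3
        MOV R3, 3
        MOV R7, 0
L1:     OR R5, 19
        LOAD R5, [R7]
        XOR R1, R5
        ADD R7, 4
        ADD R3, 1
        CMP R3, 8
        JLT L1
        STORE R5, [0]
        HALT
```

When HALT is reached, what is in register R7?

R5=5
R1=3
R3=3
R7=0
R5=5|19=23
R5=M[0]=9
R1=3^9=10
R7=0+4=4
R3=3+1=4
CMP R3, 8  (cmp 4,8)
JLT L1: taken
R5=9|19=27
R5=M[4]=-1
R1=10^(-1)=-11
R7=4+4=8
R3=4+1=5
CMP R3, 8  (cmp 5,8)
JLT L1: taken
R5=(-1)|19=-1
R5=M[8]=0
R1=(-11)^0=-11
R7=8+4=12
R3=5+1=6
CMP R3, 8  (cmp 6,8)
JLT L1: taken
R5=0|19=19
R5=M[12]=5
R1=(-11)^5=-16
R7=12+4=16
R3=6+1=7
CMP R3, 8  (cmp 7,8)
JLT L1: taken
R5=5|19=23
R5=M[16]=7
R1=(-16)^7=-9
R7=16+4=20
R3=7+1=8
CMP R3, 8  (cmp 8,8)
JLT L1: not taken
STORE R5, [0] → M[0]=7
halt.

20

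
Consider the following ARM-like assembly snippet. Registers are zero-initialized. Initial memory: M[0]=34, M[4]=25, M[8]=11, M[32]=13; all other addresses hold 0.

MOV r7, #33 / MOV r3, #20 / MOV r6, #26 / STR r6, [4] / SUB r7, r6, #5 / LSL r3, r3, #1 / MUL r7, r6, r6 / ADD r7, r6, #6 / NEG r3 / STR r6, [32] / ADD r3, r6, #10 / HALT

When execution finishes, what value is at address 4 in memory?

after MOV r7, #33: r7=33
after MOV r3, #20: r3=20
after MOV r6, #26: r6=26
STR r6, [4] → M[4]=26
after SUB r7, r6, #5: r7=26-5=21
after LSL r3, r3, #1: r3=20<<1=40
after MUL r7, r6, r6: r7=26*26=676
after ADD r7, r6, #6: r7=26+6=32
after NEG r3: r3=-(40)=-40
STR r6, [32] → M[32]=26
after ADD r3, r6, #10: r3=26+10=36
halt.

26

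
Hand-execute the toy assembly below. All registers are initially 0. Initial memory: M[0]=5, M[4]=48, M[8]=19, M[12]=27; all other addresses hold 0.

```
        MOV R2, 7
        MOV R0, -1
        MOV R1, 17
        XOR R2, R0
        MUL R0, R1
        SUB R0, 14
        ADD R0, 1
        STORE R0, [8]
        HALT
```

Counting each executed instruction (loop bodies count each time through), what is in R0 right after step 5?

R2=7
R0=-1
R1=17
R2=7^(-1)=-8
R0=(-1)*17=-17
After step 5: R0 = -17.

-17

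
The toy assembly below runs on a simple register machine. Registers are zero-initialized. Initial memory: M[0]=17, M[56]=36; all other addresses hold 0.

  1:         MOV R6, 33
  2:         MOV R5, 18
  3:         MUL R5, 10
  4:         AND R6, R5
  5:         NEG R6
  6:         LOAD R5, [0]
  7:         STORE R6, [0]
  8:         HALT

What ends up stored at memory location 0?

MOV R6, 33 → R6=33
MOV R5, 18 → R5=18
MUL R5, 10 → R5=18*10=180
AND R6, R5 → R6=33&180=32
NEG R6 → R6=-(32)=-32
LOAD R5, [0] → R5=M[0]=17
STORE R6, [0] → M[0]=-32
halt.

-32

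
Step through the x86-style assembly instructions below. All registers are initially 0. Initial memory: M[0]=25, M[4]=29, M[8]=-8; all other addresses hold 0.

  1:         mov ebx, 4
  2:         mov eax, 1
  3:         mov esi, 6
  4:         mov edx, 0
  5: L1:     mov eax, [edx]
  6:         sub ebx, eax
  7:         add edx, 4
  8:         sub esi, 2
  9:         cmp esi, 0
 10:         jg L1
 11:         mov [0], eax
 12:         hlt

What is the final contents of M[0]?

mov ebx, 4 → ebx=4
mov eax, 1 → eax=1
mov esi, 6 → esi=6
mov edx, 0 → edx=0
mov eax, [edx] → eax=M[0]=25
sub ebx, eax → ebx=4-25=-21
add edx, 4 → edx=0+4=4
sub esi, 2 → esi=6-2=4
cmp esi, 0  (cmp 4,0)
jg L1: taken
mov eax, [edx] → eax=M[4]=29
sub ebx, eax → ebx=(-21)-29=-50
add edx, 4 → edx=4+4=8
sub esi, 2 → esi=4-2=2
cmp esi, 0  (cmp 2,0)
jg L1: taken
mov eax, [edx] → eax=M[8]=-8
sub ebx, eax → ebx=(-50)-(-8)=-42
add edx, 4 → edx=8+4=12
sub esi, 2 → esi=2-2=0
cmp esi, 0  (cmp 0,0)
jg L1: not taken
mov [0], eax → M[0]=-8
halt.

-8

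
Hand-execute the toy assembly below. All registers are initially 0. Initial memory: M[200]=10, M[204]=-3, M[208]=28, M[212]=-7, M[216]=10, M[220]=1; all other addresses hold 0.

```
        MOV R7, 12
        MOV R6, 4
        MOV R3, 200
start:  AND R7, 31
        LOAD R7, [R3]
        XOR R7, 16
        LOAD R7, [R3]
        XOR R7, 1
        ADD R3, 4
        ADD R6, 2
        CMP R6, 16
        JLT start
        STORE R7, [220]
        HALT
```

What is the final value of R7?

after MOV R7, 12: R7=12
after MOV R6, 4: R6=4
after MOV R3, 200: R3=200
after AND R7, 31: R7=12&31=12
after LOAD R7, [R3]: R7=M[200]=10
after XOR R7, 16: R7=10^16=26
after LOAD R7, [R3]: R7=M[200]=10
after XOR R7, 1: R7=10^1=11
after ADD R3, 4: R3=200+4=204
after ADD R6, 2: R6=4+2=6
CMP R6, 16  (cmp 6,16)
JLT start: taken
after AND R7, 31: R7=11&31=11
after LOAD R7, [R3]: R7=M[204]=-3
after XOR R7, 16: R7=(-3)^16=-19
after LOAD R7, [R3]: R7=M[204]=-3
after XOR R7, 1: R7=(-3)^1=-4
after ADD R3, 4: R3=204+4=208
after ADD R6, 2: R6=6+2=8
CMP R6, 16  (cmp 8,16)
JLT start: taken
after AND R7, 31: R7=(-4)&31=28
after LOAD R7, [R3]: R7=M[208]=28
after XOR R7, 16: R7=28^16=12
after LOAD R7, [R3]: R7=M[208]=28
after XOR R7, 1: R7=28^1=29
after ADD R3, 4: R3=208+4=212
after ADD R6, 2: R6=8+2=10
CMP R6, 16  (cmp 10,16)
JLT start: taken
after AND R7, 31: R7=29&31=29
after LOAD R7, [R3]: R7=M[212]=-7
after XOR R7, 16: R7=(-7)^16=-23
after LOAD R7, [R3]: R7=M[212]=-7
after XOR R7, 1: R7=(-7)^1=-8
after ADD R3, 4: R3=212+4=216
after ADD R6, 2: R6=10+2=12
CMP R6, 16  (cmp 12,16)
JLT start: taken
after AND R7, 31: R7=(-8)&31=24
after LOAD R7, [R3]: R7=M[216]=10
after XOR R7, 16: R7=10^16=26
after LOAD R7, [R3]: R7=M[216]=10
after XOR R7, 1: R7=10^1=11
after ADD R3, 4: R3=216+4=220
after ADD R6, 2: R6=12+2=14
CMP R6, 16  (cmp 14,16)
JLT start: taken
after AND R7, 31: R7=11&31=11
after LOAD R7, [R3]: R7=M[220]=1
after XOR R7, 16: R7=1^16=17
after LOAD R7, [R3]: R7=M[220]=1
after XOR R7, 1: R7=1^1=0
after ADD R3, 4: R3=220+4=224
after ADD R6, 2: R6=14+2=16
CMP R6, 16  (cmp 16,16)
JLT start: not taken
STORE R7, [220] → M[220]=0
halt.

0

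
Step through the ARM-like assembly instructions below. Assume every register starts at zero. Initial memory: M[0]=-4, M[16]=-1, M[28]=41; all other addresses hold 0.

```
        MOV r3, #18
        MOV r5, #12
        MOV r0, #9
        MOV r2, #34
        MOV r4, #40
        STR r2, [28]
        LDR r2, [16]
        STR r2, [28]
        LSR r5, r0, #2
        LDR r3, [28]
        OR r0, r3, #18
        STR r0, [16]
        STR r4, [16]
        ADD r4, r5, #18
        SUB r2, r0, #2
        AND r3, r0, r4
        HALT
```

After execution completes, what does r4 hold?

r3=18
r5=12
r0=9
r2=34
r4=40
STR r2, [28] → M[28]=34
r2=M[16]=-1
STR r2, [28] → M[28]=-1
r5=9>>2=2
r3=M[28]=-1
r0=(-1)|18=-1
STR r0, [16] → M[16]=-1
STR r4, [16] → M[16]=40
r4=2+18=20
r2=(-1)-2=-3
r3=(-1)&20=20
halt.

20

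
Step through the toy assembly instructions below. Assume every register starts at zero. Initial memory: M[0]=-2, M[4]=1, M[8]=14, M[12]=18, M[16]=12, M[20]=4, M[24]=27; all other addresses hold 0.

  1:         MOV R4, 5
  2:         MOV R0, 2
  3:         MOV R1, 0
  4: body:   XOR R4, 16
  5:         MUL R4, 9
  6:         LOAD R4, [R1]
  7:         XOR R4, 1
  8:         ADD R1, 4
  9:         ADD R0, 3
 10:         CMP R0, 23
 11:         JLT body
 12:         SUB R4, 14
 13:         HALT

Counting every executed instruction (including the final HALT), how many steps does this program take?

61

MOV R4, 5 → R4=5
MOV R0, 2 → R0=2
MOV R1, 0 → R1=0
XOR R4, 16 → R4=5^16=21
MUL R4, 9 → R4=21*9=189
LOAD R4, [R1] → R4=M[0]=-2
XOR R4, 1 → R4=(-2)^1=-1
ADD R1, 4 → R1=0+4=4
ADD R0, 3 → R0=2+3=5
CMP R0, 23  (cmp 5,23)
JLT body: taken
XOR R4, 16 → R4=(-1)^16=-17
MUL R4, 9 → R4=(-17)*9=-153
LOAD R4, [R1] → R4=M[4]=1
XOR R4, 1 → R4=1^1=0
ADD R1, 4 → R1=4+4=8
ADD R0, 3 → R0=5+3=8
CMP R0, 23  (cmp 8,23)
JLT body: taken
XOR R4, 16 → R4=0^16=16
MUL R4, 9 → R4=16*9=144
LOAD R4, [R1] → R4=M[8]=14
XOR R4, 1 → R4=14^1=15
ADD R1, 4 → R1=8+4=12
ADD R0, 3 → R0=8+3=11
CMP R0, 23  (cmp 11,23)
JLT body: taken
XOR R4, 16 → R4=15^16=31
MUL R4, 9 → R4=31*9=279
LOAD R4, [R1] → R4=M[12]=18
XOR R4, 1 → R4=18^1=19
ADD R1, 4 → R1=12+4=16
ADD R0, 3 → R0=11+3=14
CMP R0, 23  (cmp 14,23)
JLT body: taken
XOR R4, 16 → R4=19^16=3
MUL R4, 9 → R4=3*9=27
LOAD R4, [R1] → R4=M[16]=12
XOR R4, 1 → R4=12^1=13
ADD R1, 4 → R1=16+4=20
ADD R0, 3 → R0=14+3=17
CMP R0, 23  (cmp 17,23)
JLT body: taken
XOR R4, 16 → R4=13^16=29
MUL R4, 9 → R4=29*9=261
LOAD R4, [R1] → R4=M[20]=4
XOR R4, 1 → R4=4^1=5
ADD R1, 4 → R1=20+4=24
ADD R0, 3 → R0=17+3=20
CMP R0, 23  (cmp 20,23)
JLT body: taken
XOR R4, 16 → R4=5^16=21
MUL R4, 9 → R4=21*9=189
LOAD R4, [R1] → R4=M[24]=27
XOR R4, 1 → R4=27^1=26
ADD R1, 4 → R1=24+4=28
ADD R0, 3 → R0=20+3=23
CMP R0, 23  (cmp 23,23)
JLT body: not taken
SUB R4, 14 → R4=26-14=12
halt.
Total executed instructions: 61.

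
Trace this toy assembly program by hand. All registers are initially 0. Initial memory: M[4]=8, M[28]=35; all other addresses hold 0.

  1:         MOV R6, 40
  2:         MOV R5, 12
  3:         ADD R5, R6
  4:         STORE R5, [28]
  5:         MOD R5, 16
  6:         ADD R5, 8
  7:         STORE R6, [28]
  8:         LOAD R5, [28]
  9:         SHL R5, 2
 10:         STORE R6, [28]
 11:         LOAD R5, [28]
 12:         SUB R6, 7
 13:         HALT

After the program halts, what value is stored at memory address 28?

R6=40
R5=12
R5=12+40=52
STORE R5, [28] → M[28]=52
R5=52%16=4
R5=4+8=12
STORE R6, [28] → M[28]=40
R5=M[28]=40
R5=40<<2=160
STORE R6, [28] → M[28]=40
R5=M[28]=40
R6=40-7=33
halt.

40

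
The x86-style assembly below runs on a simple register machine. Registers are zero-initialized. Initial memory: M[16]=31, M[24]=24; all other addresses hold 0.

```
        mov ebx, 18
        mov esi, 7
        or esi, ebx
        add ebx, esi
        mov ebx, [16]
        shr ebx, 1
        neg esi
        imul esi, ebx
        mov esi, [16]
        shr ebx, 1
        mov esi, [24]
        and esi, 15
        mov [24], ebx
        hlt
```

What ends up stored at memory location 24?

7

mov ebx, 18 → ebx=18
mov esi, 7 → esi=7
or esi, ebx → esi=7|18=23
add ebx, esi → ebx=18+23=41
mov ebx, [16] → ebx=M[16]=31
shr ebx, 1 → ebx=31>>1=15
neg esi → esi=-(23)=-23
imul esi, ebx → esi=(-23)*15=-345
mov esi, [16] → esi=M[16]=31
shr ebx, 1 → ebx=15>>1=7
mov esi, [24] → esi=M[24]=24
and esi, 15 → esi=24&15=8
mov [24], ebx → M[24]=7
halt.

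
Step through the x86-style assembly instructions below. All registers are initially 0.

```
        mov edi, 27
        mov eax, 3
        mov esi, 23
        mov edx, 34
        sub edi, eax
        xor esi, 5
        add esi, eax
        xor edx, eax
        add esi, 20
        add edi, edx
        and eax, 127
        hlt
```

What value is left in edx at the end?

edi=27
eax=3
esi=23
edx=34
edi=27-3=24
esi=23^5=18
esi=18+3=21
edx=34^3=33
esi=21+20=41
edi=24+33=57
eax=3&127=3
halt.

33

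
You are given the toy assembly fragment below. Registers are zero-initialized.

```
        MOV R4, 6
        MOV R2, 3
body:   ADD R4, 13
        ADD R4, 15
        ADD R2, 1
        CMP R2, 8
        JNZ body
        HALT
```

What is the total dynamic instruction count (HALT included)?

MOV R4, 6 → R4=6
MOV R2, 3 → R2=3
ADD R4, 13 → R4=6+13=19
ADD R4, 15 → R4=19+15=34
ADD R2, 1 → R2=3+1=4
CMP R2, 8  (cmp 4,8)
JNZ body: taken
ADD R4, 13 → R4=34+13=47
ADD R4, 15 → R4=47+15=62
ADD R2, 1 → R2=4+1=5
CMP R2, 8  (cmp 5,8)
JNZ body: taken
ADD R4, 13 → R4=62+13=75
ADD R4, 15 → R4=75+15=90
ADD R2, 1 → R2=5+1=6
CMP R2, 8  (cmp 6,8)
JNZ body: taken
ADD R4, 13 → R4=90+13=103
ADD R4, 15 → R4=103+15=118
ADD R2, 1 → R2=6+1=7
CMP R2, 8  (cmp 7,8)
JNZ body: taken
ADD R4, 13 → R4=118+13=131
ADD R4, 15 → R4=131+15=146
ADD R2, 1 → R2=7+1=8
CMP R2, 8  (cmp 8,8)
JNZ body: not taken
halt.
Total executed instructions: 28.

28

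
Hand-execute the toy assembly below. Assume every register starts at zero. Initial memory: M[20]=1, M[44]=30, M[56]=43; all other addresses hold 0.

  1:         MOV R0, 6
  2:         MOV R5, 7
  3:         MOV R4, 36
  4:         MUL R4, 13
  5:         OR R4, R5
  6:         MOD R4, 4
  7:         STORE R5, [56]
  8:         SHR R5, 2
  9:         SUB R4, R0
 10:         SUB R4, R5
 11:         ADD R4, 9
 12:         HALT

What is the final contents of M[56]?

7

MOV R0, 6 → R0=6
MOV R5, 7 → R5=7
MOV R4, 36 → R4=36
MUL R4, 13 → R4=36*13=468
OR R4, R5 → R4=468|7=471
MOD R4, 4 → R4=471%4=3
STORE R5, [56] → M[56]=7
SHR R5, 2 → R5=7>>2=1
SUB R4, R0 → R4=3-6=-3
SUB R4, R5 → R4=(-3)-1=-4
ADD R4, 9 → R4=(-4)+9=5
halt.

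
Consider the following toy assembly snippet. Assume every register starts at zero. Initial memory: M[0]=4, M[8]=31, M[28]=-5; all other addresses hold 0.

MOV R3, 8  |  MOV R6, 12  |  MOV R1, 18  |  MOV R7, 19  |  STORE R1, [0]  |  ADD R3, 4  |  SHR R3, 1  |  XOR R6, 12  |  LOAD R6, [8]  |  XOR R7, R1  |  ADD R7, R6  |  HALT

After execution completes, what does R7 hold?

MOV R3, 8 → R3=8
MOV R6, 12 → R6=12
MOV R1, 18 → R1=18
MOV R7, 19 → R7=19
STORE R1, [0] → M[0]=18
ADD R3, 4 → R3=8+4=12
SHR R3, 1 → R3=12>>1=6
XOR R6, 12 → R6=12^12=0
LOAD R6, [8] → R6=M[8]=31
XOR R7, R1 → R7=19^18=1
ADD R7, R6 → R7=1+31=32
halt.

32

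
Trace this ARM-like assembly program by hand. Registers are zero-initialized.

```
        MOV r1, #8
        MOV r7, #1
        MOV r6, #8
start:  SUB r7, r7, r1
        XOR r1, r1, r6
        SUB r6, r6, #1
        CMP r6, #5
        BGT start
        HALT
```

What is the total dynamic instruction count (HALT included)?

MOV r1, #8 → r1=8
MOV r7, #1 → r7=1
MOV r6, #8 → r6=8
SUB r7, r7, r1 → r7=1-8=-7
XOR r1, r1, r6 → r1=8^8=0
SUB r6, r6, #1 → r6=8-1=7
CMP r6, #5  (cmp 7,5)
BGT start: taken
SUB r7, r7, r1 → r7=(-7)-0=-7
XOR r1, r1, r6 → r1=0^7=7
SUB r6, r6, #1 → r6=7-1=6
CMP r6, #5  (cmp 6,5)
BGT start: taken
SUB r7, r7, r1 → r7=(-7)-7=-14
XOR r1, r1, r6 → r1=7^6=1
SUB r6, r6, #1 → r6=6-1=5
CMP r6, #5  (cmp 5,5)
BGT start: not taken
halt.
Total executed instructions: 19.

19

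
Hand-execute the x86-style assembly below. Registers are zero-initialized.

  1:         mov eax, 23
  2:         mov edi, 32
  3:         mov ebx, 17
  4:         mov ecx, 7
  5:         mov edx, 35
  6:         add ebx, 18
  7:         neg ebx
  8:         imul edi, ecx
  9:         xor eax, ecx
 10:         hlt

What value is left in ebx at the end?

after mov eax, 23: eax=23
after mov edi, 32: edi=32
after mov ebx, 17: ebx=17
after mov ecx, 7: ecx=7
after mov edx, 35: edx=35
after add ebx, 18: ebx=17+18=35
after neg ebx: ebx=-(35)=-35
after imul edi, ecx: edi=32*7=224
after xor eax, ecx: eax=23^7=16
halt.

-35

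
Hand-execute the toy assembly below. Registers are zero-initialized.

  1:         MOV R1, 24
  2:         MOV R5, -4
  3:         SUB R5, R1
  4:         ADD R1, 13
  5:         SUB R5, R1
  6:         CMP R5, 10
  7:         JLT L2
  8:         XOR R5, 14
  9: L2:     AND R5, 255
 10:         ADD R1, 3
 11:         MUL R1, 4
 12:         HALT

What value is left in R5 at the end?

191

after MOV R1, 24: R1=24
after MOV R5, -4: R5=-4
after SUB R5, R1: R5=(-4)-24=-28
after ADD R1, 13: R1=24+13=37
after SUB R5, R1: R5=(-28)-37=-65
CMP R5, 10  (cmp -65,10)
JLT L2: taken
after AND R5, 255: R5=(-65)&255=191
after ADD R1, 3: R1=37+3=40
after MUL R1, 4: R1=40*4=160
halt.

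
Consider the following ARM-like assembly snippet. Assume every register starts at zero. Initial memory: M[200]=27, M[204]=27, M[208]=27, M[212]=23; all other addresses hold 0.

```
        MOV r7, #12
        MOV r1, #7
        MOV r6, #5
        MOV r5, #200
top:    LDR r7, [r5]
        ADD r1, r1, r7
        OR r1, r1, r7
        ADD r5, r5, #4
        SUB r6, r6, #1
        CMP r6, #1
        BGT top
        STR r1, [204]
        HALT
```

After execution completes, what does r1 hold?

151

r7=12
r1=7
r6=5
r5=200
r7=M[200]=27
r1=7+27=34
r1=34|27=59
r5=200+4=204
r6=5-1=4
CMP r6, #1  (cmp 4,1)
BGT top: taken
r7=M[204]=27
r1=59+27=86
r1=86|27=95
r5=204+4=208
r6=4-1=3
CMP r6, #1  (cmp 3,1)
BGT top: taken
r7=M[208]=27
r1=95+27=122
r1=122|27=123
r5=208+4=212
r6=3-1=2
CMP r6, #1  (cmp 2,1)
BGT top: taken
r7=M[212]=23
r1=123+23=146
r1=146|23=151
r5=212+4=216
r6=2-1=1
CMP r6, #1  (cmp 1,1)
BGT top: not taken
STR r1, [204] → M[204]=151
halt.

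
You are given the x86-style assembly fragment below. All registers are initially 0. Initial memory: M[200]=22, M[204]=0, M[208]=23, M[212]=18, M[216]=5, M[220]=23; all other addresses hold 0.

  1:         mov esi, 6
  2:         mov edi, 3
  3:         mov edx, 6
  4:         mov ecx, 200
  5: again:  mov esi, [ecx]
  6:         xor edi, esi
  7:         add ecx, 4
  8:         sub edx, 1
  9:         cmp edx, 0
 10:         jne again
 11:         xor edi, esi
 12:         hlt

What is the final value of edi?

21

mov esi, 6 → esi=6
mov edi, 3 → edi=3
mov edx, 6 → edx=6
mov ecx, 200 → ecx=200
mov esi, [ecx] → esi=M[200]=22
xor edi, esi → edi=3^22=21
add ecx, 4 → ecx=200+4=204
sub edx, 1 → edx=6-1=5
cmp edx, 0  (cmp 5,0)
jne again: taken
mov esi, [ecx] → esi=M[204]=0
xor edi, esi → edi=21^0=21
add ecx, 4 → ecx=204+4=208
sub edx, 1 → edx=5-1=4
cmp edx, 0  (cmp 4,0)
jne again: taken
mov esi, [ecx] → esi=M[208]=23
xor edi, esi → edi=21^23=2
add ecx, 4 → ecx=208+4=212
sub edx, 1 → edx=4-1=3
cmp edx, 0  (cmp 3,0)
jne again: taken
mov esi, [ecx] → esi=M[212]=18
xor edi, esi → edi=2^18=16
add ecx, 4 → ecx=212+4=216
sub edx, 1 → edx=3-1=2
cmp edx, 0  (cmp 2,0)
jne again: taken
mov esi, [ecx] → esi=M[216]=5
xor edi, esi → edi=16^5=21
add ecx, 4 → ecx=216+4=220
sub edx, 1 → edx=2-1=1
cmp edx, 0  (cmp 1,0)
jne again: taken
mov esi, [ecx] → esi=M[220]=23
xor edi, esi → edi=21^23=2
add ecx, 4 → ecx=220+4=224
sub edx, 1 → edx=1-1=0
cmp edx, 0  (cmp 0,0)
jne again: not taken
xor edi, esi → edi=2^23=21
halt.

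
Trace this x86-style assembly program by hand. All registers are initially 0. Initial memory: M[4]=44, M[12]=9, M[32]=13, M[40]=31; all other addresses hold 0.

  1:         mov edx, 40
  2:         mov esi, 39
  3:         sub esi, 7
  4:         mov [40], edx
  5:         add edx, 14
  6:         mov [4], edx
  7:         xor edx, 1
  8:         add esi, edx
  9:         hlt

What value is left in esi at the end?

87

edx=40
esi=39
esi=39-7=32
mov [40], edx → M[40]=40
edx=40+14=54
mov [4], edx → M[4]=54
edx=54^1=55
esi=32+55=87
halt.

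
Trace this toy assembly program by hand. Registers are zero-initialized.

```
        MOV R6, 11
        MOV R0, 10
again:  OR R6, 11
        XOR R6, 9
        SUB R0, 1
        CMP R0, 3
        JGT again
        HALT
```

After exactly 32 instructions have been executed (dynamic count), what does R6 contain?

R6=11
R0=10
R6=11|11=11
R6=11^9=2
R0=10-1=9
CMP R0, 3  (cmp 9,3)
JGT again: taken
R6=2|11=11
R6=11^9=2
R0=9-1=8
CMP R0, 3  (cmp 8,3)
JGT again: taken
R6=2|11=11
R6=11^9=2
R0=8-1=7
CMP R0, 3  (cmp 7,3)
JGT again: taken
R6=2|11=11
R6=11^9=2
R0=7-1=6
CMP R0, 3  (cmp 6,3)
JGT again: taken
R6=2|11=11
R6=11^9=2
R0=6-1=5
CMP R0, 3  (cmp 5,3)
JGT again: taken
R6=2|11=11
R6=11^9=2
R0=5-1=4
CMP R0, 3  (cmp 4,3)
JGT again: taken
After step 32: R6 = 2.

2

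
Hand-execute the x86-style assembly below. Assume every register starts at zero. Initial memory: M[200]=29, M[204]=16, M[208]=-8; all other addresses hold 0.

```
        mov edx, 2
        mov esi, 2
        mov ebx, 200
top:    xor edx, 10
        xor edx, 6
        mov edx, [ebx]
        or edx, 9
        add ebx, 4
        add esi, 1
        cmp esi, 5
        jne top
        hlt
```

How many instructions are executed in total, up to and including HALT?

28

after mov edx, 2: edx=2
after mov esi, 2: esi=2
after mov ebx, 200: ebx=200
after xor edx, 10: edx=2^10=8
after xor edx, 6: edx=8^6=14
after mov edx, [ebx]: edx=M[200]=29
after or edx, 9: edx=29|9=29
after add ebx, 4: ebx=200+4=204
after add esi, 1: esi=2+1=3
cmp esi, 5  (cmp 3,5)
jne top: taken
after xor edx, 10: edx=29^10=23
after xor edx, 6: edx=23^6=17
after mov edx, [ebx]: edx=M[204]=16
after or edx, 9: edx=16|9=25
after add ebx, 4: ebx=204+4=208
after add esi, 1: esi=3+1=4
cmp esi, 5  (cmp 4,5)
jne top: taken
after xor edx, 10: edx=25^10=19
after xor edx, 6: edx=19^6=21
after mov edx, [ebx]: edx=M[208]=-8
after or edx, 9: edx=(-8)|9=-7
after add ebx, 4: ebx=208+4=212
after add esi, 1: esi=4+1=5
cmp esi, 5  (cmp 5,5)
jne top: not taken
halt.
Total executed instructions: 28.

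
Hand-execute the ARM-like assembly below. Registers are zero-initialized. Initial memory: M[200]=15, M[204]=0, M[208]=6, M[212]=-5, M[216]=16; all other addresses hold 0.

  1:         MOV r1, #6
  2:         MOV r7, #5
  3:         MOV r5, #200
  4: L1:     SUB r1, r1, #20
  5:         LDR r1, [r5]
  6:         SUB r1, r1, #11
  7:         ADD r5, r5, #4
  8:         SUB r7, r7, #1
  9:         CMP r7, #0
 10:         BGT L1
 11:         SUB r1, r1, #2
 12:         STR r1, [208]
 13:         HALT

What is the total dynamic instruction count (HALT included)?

41

after MOV r1, #6: r1=6
after MOV r7, #5: r7=5
after MOV r5, #200: r5=200
after SUB r1, r1, #20: r1=6-20=-14
after LDR r1, [r5]: r1=M[200]=15
after SUB r1, r1, #11: r1=15-11=4
after ADD r5, r5, #4: r5=200+4=204
after SUB r7, r7, #1: r7=5-1=4
CMP r7, #0  (cmp 4,0)
BGT L1: taken
after SUB r1, r1, #20: r1=4-20=-16
after LDR r1, [r5]: r1=M[204]=0
after SUB r1, r1, #11: r1=0-11=-11
after ADD r5, r5, #4: r5=204+4=208
after SUB r7, r7, #1: r7=4-1=3
CMP r7, #0  (cmp 3,0)
BGT L1: taken
after SUB r1, r1, #20: r1=(-11)-20=-31
after LDR r1, [r5]: r1=M[208]=6
after SUB r1, r1, #11: r1=6-11=-5
after ADD r5, r5, #4: r5=208+4=212
after SUB r7, r7, #1: r7=3-1=2
CMP r7, #0  (cmp 2,0)
BGT L1: taken
after SUB r1, r1, #20: r1=(-5)-20=-25
after LDR r1, [r5]: r1=M[212]=-5
after SUB r1, r1, #11: r1=(-5)-11=-16
after ADD r5, r5, #4: r5=212+4=216
after SUB r7, r7, #1: r7=2-1=1
CMP r7, #0  (cmp 1,0)
BGT L1: taken
after SUB r1, r1, #20: r1=(-16)-20=-36
after LDR r1, [r5]: r1=M[216]=16
after SUB r1, r1, #11: r1=16-11=5
after ADD r5, r5, #4: r5=216+4=220
after SUB r7, r7, #1: r7=1-1=0
CMP r7, #0  (cmp 0,0)
BGT L1: not taken
after SUB r1, r1, #2: r1=5-2=3
STR r1, [208] → M[208]=3
halt.
Total executed instructions: 41.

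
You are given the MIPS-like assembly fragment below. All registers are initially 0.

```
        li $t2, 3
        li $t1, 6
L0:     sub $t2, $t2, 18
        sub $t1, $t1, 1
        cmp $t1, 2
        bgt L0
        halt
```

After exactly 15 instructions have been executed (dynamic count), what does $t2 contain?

-69

after li $t2, 3: $t2=3
after li $t1, 6: $t1=6
after sub $t2, $t2, 18: $t2=3-18=-15
after sub $t1, $t1, 1: $t1=6-1=5
cmp $t1, 2  (cmp 5,2)
bgt L0: taken
after sub $t2, $t2, 18: $t2=(-15)-18=-33
after sub $t1, $t1, 1: $t1=5-1=4
cmp $t1, 2  (cmp 4,2)
bgt L0: taken
after sub $t2, $t2, 18: $t2=(-33)-18=-51
after sub $t1, $t1, 1: $t1=4-1=3
cmp $t1, 2  (cmp 3,2)
bgt L0: taken
after sub $t2, $t2, 18: $t2=(-51)-18=-69
After step 15: $t2 = -69.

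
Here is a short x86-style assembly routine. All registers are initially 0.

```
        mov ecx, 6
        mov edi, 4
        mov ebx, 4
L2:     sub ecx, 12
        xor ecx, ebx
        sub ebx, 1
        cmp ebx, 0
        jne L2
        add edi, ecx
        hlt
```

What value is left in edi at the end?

-34

mov ecx, 6 → ecx=6
mov edi, 4 → edi=4
mov ebx, 4 → ebx=4
sub ecx, 12 → ecx=6-12=-6
xor ecx, ebx → ecx=(-6)^4=-2
sub ebx, 1 → ebx=4-1=3
cmp ebx, 0  (cmp 3,0)
jne L2: taken
sub ecx, 12 → ecx=(-2)-12=-14
xor ecx, ebx → ecx=(-14)^3=-15
sub ebx, 1 → ebx=3-1=2
cmp ebx, 0  (cmp 2,0)
jne L2: taken
sub ecx, 12 → ecx=(-15)-12=-27
xor ecx, ebx → ecx=(-27)^2=-25
sub ebx, 1 → ebx=2-1=1
cmp ebx, 0  (cmp 1,0)
jne L2: taken
sub ecx, 12 → ecx=(-25)-12=-37
xor ecx, ebx → ecx=(-37)^1=-38
sub ebx, 1 → ebx=1-1=0
cmp ebx, 0  (cmp 0,0)
jne L2: not taken
add edi, ecx → edi=4+(-38)=-34
halt.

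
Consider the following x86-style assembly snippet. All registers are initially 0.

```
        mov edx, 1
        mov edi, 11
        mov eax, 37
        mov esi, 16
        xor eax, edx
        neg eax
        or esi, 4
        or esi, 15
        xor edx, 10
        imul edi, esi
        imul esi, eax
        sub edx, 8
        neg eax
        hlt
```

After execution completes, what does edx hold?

after mov edx, 1: edx=1
after mov edi, 11: edi=11
after mov eax, 37: eax=37
after mov esi, 16: esi=16
after xor eax, edx: eax=37^1=36
after neg eax: eax=-(36)=-36
after or esi, 4: esi=16|4=20
after or esi, 15: esi=20|15=31
after xor edx, 10: edx=1^10=11
after imul edi, esi: edi=11*31=341
after imul esi, eax: esi=31*(-36)=-1116
after sub edx, 8: edx=11-8=3
after neg eax: eax=-(-36)=36
halt.

3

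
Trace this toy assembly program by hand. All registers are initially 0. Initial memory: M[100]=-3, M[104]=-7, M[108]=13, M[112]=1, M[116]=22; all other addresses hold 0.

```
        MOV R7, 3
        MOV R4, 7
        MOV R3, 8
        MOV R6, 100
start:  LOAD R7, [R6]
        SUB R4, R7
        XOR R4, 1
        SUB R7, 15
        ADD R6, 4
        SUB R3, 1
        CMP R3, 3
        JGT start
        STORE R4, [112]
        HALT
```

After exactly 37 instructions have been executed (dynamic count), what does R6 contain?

R7=3
R4=7
R3=8
R6=100
R7=M[100]=-3
R4=7-(-3)=10
R4=10^1=11
R7=(-3)-15=-18
R6=100+4=104
R3=8-1=7
CMP R3, 3  (cmp 7,3)
JGT start: taken
R7=M[104]=-7
R4=11-(-7)=18
R4=18^1=19
R7=(-7)-15=-22
R6=104+4=108
R3=7-1=6
CMP R3, 3  (cmp 6,3)
JGT start: taken
R7=M[108]=13
R4=19-13=6
R4=6^1=7
R7=13-15=-2
R6=108+4=112
R3=6-1=5
CMP R3, 3  (cmp 5,3)
JGT start: taken
R7=M[112]=1
R4=7-1=6
R4=6^1=7
R7=1-15=-14
R6=112+4=116
R3=5-1=4
CMP R3, 3  (cmp 4,3)
JGT start: taken
R7=M[116]=22
After step 37: R6 = 116.

116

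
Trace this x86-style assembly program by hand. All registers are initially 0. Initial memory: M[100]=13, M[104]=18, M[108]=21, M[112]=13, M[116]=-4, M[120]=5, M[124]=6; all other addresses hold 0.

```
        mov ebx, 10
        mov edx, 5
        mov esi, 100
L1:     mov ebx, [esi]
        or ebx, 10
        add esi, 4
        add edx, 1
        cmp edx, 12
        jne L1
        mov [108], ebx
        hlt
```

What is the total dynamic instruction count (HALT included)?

47

mov ebx, 10 → ebx=10
mov edx, 5 → edx=5
mov esi, 100 → esi=100
mov ebx, [esi] → ebx=M[100]=13
or ebx, 10 → ebx=13|10=15
add esi, 4 → esi=100+4=104
add edx, 1 → edx=5+1=6
cmp edx, 12  (cmp 6,12)
jne L1: taken
mov ebx, [esi] → ebx=M[104]=18
or ebx, 10 → ebx=18|10=26
add esi, 4 → esi=104+4=108
add edx, 1 → edx=6+1=7
cmp edx, 12  (cmp 7,12)
jne L1: taken
mov ebx, [esi] → ebx=M[108]=21
or ebx, 10 → ebx=21|10=31
add esi, 4 → esi=108+4=112
add edx, 1 → edx=7+1=8
cmp edx, 12  (cmp 8,12)
jne L1: taken
mov ebx, [esi] → ebx=M[112]=13
or ebx, 10 → ebx=13|10=15
add esi, 4 → esi=112+4=116
add edx, 1 → edx=8+1=9
cmp edx, 12  (cmp 9,12)
jne L1: taken
mov ebx, [esi] → ebx=M[116]=-4
or ebx, 10 → ebx=(-4)|10=-2
add esi, 4 → esi=116+4=120
add edx, 1 → edx=9+1=10
cmp edx, 12  (cmp 10,12)
jne L1: taken
mov ebx, [esi] → ebx=M[120]=5
or ebx, 10 → ebx=5|10=15
add esi, 4 → esi=120+4=124
add edx, 1 → edx=10+1=11
cmp edx, 12  (cmp 11,12)
jne L1: taken
mov ebx, [esi] → ebx=M[124]=6
or ebx, 10 → ebx=6|10=14
add esi, 4 → esi=124+4=128
add edx, 1 → edx=11+1=12
cmp edx, 12  (cmp 12,12)
jne L1: not taken
mov [108], ebx → M[108]=14
halt.
Total executed instructions: 47.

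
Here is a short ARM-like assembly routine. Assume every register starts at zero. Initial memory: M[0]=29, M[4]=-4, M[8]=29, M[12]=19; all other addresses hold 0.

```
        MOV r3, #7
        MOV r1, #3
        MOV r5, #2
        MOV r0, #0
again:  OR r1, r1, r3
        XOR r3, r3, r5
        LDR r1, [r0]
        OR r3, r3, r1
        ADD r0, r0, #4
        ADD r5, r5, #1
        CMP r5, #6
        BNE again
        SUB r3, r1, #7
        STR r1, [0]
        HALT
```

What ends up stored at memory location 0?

after MOV r3, #7: r3=7
after MOV r1, #3: r1=3
after MOV r5, #2: r5=2
after MOV r0, #0: r0=0
after OR r1, r1, r3: r1=3|7=7
after XOR r3, r3, r5: r3=7^2=5
after LDR r1, [r0]: r1=M[0]=29
after OR r3, r3, r1: r3=5|29=29
after ADD r0, r0, #4: r0=0+4=4
after ADD r5, r5, #1: r5=2+1=3
CMP r5, #6  (cmp 3,6)
BNE again: taken
after OR r1, r1, r3: r1=29|29=29
after XOR r3, r3, r5: r3=29^3=30
after LDR r1, [r0]: r1=M[4]=-4
after OR r3, r3, r1: r3=30|(-4)=-2
after ADD r0, r0, #4: r0=4+4=8
after ADD r5, r5, #1: r5=3+1=4
CMP r5, #6  (cmp 4,6)
BNE again: taken
after OR r1, r1, r3: r1=(-4)|(-2)=-2
after XOR r3, r3, r5: r3=(-2)^4=-6
after LDR r1, [r0]: r1=M[8]=29
after OR r3, r3, r1: r3=(-6)|29=-1
after ADD r0, r0, #4: r0=8+4=12
after ADD r5, r5, #1: r5=4+1=5
CMP r5, #6  (cmp 5,6)
BNE again: taken
after OR r1, r1, r3: r1=29|(-1)=-1
after XOR r3, r3, r5: r3=(-1)^5=-6
after LDR r1, [r0]: r1=M[12]=19
after OR r3, r3, r1: r3=(-6)|19=-5
after ADD r0, r0, #4: r0=12+4=16
after ADD r5, r5, #1: r5=5+1=6
CMP r5, #6  (cmp 6,6)
BNE again: not taken
after SUB r3, r1, #7: r3=19-7=12
STR r1, [0] → M[0]=19
halt.

19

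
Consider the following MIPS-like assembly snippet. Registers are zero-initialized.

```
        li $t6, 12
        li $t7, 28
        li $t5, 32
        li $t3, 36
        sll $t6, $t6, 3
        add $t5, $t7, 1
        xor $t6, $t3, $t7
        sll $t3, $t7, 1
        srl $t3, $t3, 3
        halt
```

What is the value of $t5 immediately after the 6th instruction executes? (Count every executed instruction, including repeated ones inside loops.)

29

after li $t6, 12: $t6=12
after li $t7, 28: $t7=28
after li $t5, 32: $t5=32
after li $t3, 36: $t3=36
after sll $t6, $t6, 3: $t6=12<<3=96
after add $t5, $t7, 1: $t5=28+1=29
After step 6: $t5 = 29.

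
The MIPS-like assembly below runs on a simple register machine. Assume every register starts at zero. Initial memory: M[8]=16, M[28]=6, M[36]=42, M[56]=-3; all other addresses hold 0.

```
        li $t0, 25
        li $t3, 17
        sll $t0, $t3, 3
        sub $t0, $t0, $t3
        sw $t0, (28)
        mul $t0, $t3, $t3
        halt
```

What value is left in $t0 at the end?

289

$t0=25
$t3=17
$t0=17<<3=136
$t0=136-17=119
sw $t0, (28) → M[28]=119
$t0=17*17=289
halt.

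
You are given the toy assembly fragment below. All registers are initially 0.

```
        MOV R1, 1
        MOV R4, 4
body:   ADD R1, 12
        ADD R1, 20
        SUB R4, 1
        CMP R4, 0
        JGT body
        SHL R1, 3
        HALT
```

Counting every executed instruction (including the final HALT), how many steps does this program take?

24

R1=1
R4=4
R1=1+12=13
R1=13+20=33
R4=4-1=3
CMP R4, 0  (cmp 3,0)
JGT body: taken
R1=33+12=45
R1=45+20=65
R4=3-1=2
CMP R4, 0  (cmp 2,0)
JGT body: taken
R1=65+12=77
R1=77+20=97
R4=2-1=1
CMP R4, 0  (cmp 1,0)
JGT body: taken
R1=97+12=109
R1=109+20=129
R4=1-1=0
CMP R4, 0  (cmp 0,0)
JGT body: not taken
R1=129<<3=1032
halt.
Total executed instructions: 24.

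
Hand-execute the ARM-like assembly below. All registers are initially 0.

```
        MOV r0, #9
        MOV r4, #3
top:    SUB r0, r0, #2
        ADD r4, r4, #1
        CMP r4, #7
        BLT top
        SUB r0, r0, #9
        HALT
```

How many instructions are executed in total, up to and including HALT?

20

r0=9
r4=3
r0=9-2=7
r4=3+1=4
CMP r4, #7  (cmp 4,7)
BLT top: taken
r0=7-2=5
r4=4+1=5
CMP r4, #7  (cmp 5,7)
BLT top: taken
r0=5-2=3
r4=5+1=6
CMP r4, #7  (cmp 6,7)
BLT top: taken
r0=3-2=1
r4=6+1=7
CMP r4, #7  (cmp 7,7)
BLT top: not taken
r0=1-9=-8
halt.
Total executed instructions: 20.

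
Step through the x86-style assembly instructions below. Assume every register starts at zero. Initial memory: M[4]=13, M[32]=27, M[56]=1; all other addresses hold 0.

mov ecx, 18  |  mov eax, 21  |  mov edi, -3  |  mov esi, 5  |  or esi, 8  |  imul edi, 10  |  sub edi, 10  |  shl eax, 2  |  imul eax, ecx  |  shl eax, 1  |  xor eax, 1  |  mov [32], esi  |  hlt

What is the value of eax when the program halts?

3025

after mov ecx, 18: ecx=18
after mov eax, 21: eax=21
after mov edi, -3: edi=-3
after mov esi, 5: esi=5
after or esi, 8: esi=5|8=13
after imul edi, 10: edi=(-3)*10=-30
after sub edi, 10: edi=(-30)-10=-40
after shl eax, 2: eax=21<<2=84
after imul eax, ecx: eax=84*18=1512
after shl eax, 1: eax=1512<<1=3024
after xor eax, 1: eax=3024^1=3025
mov [32], esi → M[32]=13
halt.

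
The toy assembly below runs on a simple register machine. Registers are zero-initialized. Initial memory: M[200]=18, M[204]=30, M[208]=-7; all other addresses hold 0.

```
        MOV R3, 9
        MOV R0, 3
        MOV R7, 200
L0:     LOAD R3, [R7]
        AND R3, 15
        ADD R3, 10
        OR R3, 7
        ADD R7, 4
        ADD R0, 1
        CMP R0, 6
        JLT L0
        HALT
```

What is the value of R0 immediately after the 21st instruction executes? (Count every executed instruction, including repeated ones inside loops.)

after MOV R3, 9: R3=9
after MOV R0, 3: R0=3
after MOV R7, 200: R7=200
after LOAD R3, [R7]: R3=M[200]=18
after AND R3, 15: R3=18&15=2
after ADD R3, 10: R3=2+10=12
after OR R3, 7: R3=12|7=15
after ADD R7, 4: R7=200+4=204
after ADD R0, 1: R0=3+1=4
CMP R0, 6  (cmp 4,6)
JLT L0: taken
after LOAD R3, [R7]: R3=M[204]=30
after AND R3, 15: R3=30&15=14
after ADD R3, 10: R3=14+10=24
after OR R3, 7: R3=24|7=31
after ADD R7, 4: R7=204+4=208
after ADD R0, 1: R0=4+1=5
CMP R0, 6  (cmp 5,6)
JLT L0: taken
after LOAD R3, [R7]: R3=M[208]=-7
after AND R3, 15: R3=(-7)&15=9
After step 21: R0 = 5.

5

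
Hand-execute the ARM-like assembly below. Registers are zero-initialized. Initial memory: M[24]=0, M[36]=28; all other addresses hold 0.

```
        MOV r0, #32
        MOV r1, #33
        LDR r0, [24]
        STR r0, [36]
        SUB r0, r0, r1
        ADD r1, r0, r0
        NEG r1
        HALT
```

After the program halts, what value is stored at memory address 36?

0

MOV r0, #32 → r0=32
MOV r1, #33 → r1=33
LDR r0, [24] → r0=M[24]=0
STR r0, [36] → M[36]=0
SUB r0, r0, r1 → r0=0-33=-33
ADD r1, r0, r0 → r1=(-33)+(-33)=-66
NEG r1 → r1=-(-66)=66
halt.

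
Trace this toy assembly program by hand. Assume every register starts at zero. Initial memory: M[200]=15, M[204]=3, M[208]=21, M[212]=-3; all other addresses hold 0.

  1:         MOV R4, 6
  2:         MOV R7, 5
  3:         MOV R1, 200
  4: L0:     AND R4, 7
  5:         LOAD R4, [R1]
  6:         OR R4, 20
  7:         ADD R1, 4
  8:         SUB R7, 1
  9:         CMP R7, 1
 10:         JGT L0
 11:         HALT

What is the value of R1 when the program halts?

216

R4=6
R7=5
R1=200
R4=6&7=6
R4=M[200]=15
R4=15|20=31
R1=200+4=204
R7=5-1=4
CMP R7, 1  (cmp 4,1)
JGT L0: taken
R4=31&7=7
R4=M[204]=3
R4=3|20=23
R1=204+4=208
R7=4-1=3
CMP R7, 1  (cmp 3,1)
JGT L0: taken
R4=23&7=7
R4=M[208]=21
R4=21|20=21
R1=208+4=212
R7=3-1=2
CMP R7, 1  (cmp 2,1)
JGT L0: taken
R4=21&7=5
R4=M[212]=-3
R4=(-3)|20=-3
R1=212+4=216
R7=2-1=1
CMP R7, 1  (cmp 1,1)
JGT L0: not taken
halt.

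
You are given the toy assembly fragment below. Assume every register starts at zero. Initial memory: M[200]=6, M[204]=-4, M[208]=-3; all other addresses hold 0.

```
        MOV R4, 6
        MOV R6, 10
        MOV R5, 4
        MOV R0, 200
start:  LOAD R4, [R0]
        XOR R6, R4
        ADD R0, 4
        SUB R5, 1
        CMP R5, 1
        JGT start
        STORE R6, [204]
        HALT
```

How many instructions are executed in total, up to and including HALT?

after MOV R4, 6: R4=6
after MOV R6, 10: R6=10
after MOV R5, 4: R5=4
after MOV R0, 200: R0=200
after LOAD R4, [R0]: R4=M[200]=6
after XOR R6, R4: R6=10^6=12
after ADD R0, 4: R0=200+4=204
after SUB R5, 1: R5=4-1=3
CMP R5, 1  (cmp 3,1)
JGT start: taken
after LOAD R4, [R0]: R4=M[204]=-4
after XOR R6, R4: R6=12^(-4)=-16
after ADD R0, 4: R0=204+4=208
after SUB R5, 1: R5=3-1=2
CMP R5, 1  (cmp 2,1)
JGT start: taken
after LOAD R4, [R0]: R4=M[208]=-3
after XOR R6, R4: R6=(-16)^(-3)=13
after ADD R0, 4: R0=208+4=212
after SUB R5, 1: R5=2-1=1
CMP R5, 1  (cmp 1,1)
JGT start: not taken
STORE R6, [204] → M[204]=13
halt.
Total executed instructions: 24.

24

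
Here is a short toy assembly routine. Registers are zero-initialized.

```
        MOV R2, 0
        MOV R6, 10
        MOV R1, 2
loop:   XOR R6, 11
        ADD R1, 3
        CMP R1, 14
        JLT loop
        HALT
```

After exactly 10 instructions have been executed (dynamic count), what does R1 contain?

R2=0
R6=10
R1=2
R6=10^11=1
R1=2+3=5
CMP R1, 14  (cmp 5,14)
JLT loop: taken
R6=1^11=10
R1=5+3=8
CMP R1, 14  (cmp 8,14)
After step 10: R1 = 8.

8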